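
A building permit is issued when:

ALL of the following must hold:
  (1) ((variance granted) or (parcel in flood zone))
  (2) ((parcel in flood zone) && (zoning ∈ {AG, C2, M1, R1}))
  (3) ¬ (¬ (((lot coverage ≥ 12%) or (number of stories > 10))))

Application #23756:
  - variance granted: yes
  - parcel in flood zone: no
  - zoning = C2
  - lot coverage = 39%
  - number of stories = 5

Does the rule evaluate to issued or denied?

Denied

Atomic conditions:
  variance granted: yes → true
  parcel in flood zone: no → false
  zoning ∈ {AG, C2, M1, R1}: C2 is in the set → true
  lot coverage ≥ 12%: 39 ≥ 12 is true
  number of stories > 10: 5 > 10 is false
Combine:
[1] true OR false = true
[2] false AND true = false
[3.1.1] true OR false = true
[3.1] NOT true = false
[3] NOT false = true
[root] true AND false AND true = false
Overall: false → denied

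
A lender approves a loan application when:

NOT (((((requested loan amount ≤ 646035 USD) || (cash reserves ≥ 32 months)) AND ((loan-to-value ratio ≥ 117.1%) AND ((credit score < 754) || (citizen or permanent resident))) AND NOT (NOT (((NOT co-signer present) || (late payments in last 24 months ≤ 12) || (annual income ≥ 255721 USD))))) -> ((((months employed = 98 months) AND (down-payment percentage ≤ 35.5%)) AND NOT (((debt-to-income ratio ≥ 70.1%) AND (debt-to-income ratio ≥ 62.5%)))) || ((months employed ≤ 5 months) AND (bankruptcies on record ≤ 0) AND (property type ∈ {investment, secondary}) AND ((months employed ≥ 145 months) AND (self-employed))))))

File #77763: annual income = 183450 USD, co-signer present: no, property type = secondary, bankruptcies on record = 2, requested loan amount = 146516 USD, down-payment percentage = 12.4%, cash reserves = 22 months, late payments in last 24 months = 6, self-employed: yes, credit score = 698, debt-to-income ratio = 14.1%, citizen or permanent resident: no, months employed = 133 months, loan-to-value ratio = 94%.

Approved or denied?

Atomic conditions:
  requested loan amount ≤ 646035 USD: 146516 ≤ 646035 is true
  cash reserves ≥ 32 months: 22 ≥ 32 is false
  loan-to-value ratio ≥ 117.1%: 94 ≥ 117.1 is false
  credit score < 754: 698 < 754 is true
  citizen or permanent resident: no → false
  NOT co-signer present: no → true
  late payments in last 24 months ≤ 12: 6 ≤ 12 is true
  annual income ≥ 255721 USD: 183450 ≥ 255721 is false
  months employed = 98 months: 133 == 98 is false
  down-payment percentage ≤ 35.5%: 12.4 ≤ 35.5 is true
  debt-to-income ratio ≥ 70.1%: 14.1 ≥ 70.1 is false
  debt-to-income ratio ≥ 62.5%: 14.1 ≥ 62.5 is false
  months employed ≤ 5 months: 133 ≤ 5 is false
  bankruptcies on record ≤ 0: 2 ≤ 0 is false
  property type ∈ {investment, secondary}: secondary is in the set → true
  months employed ≥ 145 months: 133 ≥ 145 is false
  self-employed: yes → true
Combine:
[1.1.1] true OR false = true
[1.1.2.2] true OR false = true
[1.1.2] false AND true = false
[1.1.3.1.1] true OR true OR false = true
[1.1.3.1] NOT true = false
[1.1.3] NOT false = true
[1.1] true AND false AND true = false
[1.2.1.1] false AND true = false
[1.2.1.2.1] false AND false = false
[1.2.1.2] NOT false = true
[1.2.1] false AND true = false
[1.2.2.4] false AND true = false
[1.2.2] false AND false AND true AND false = false
[1.2] false OR false = false
[1] false → false (antecedent false ⇒ implication holds) = true
[root] NOT true = false
Overall: false → denied

Denied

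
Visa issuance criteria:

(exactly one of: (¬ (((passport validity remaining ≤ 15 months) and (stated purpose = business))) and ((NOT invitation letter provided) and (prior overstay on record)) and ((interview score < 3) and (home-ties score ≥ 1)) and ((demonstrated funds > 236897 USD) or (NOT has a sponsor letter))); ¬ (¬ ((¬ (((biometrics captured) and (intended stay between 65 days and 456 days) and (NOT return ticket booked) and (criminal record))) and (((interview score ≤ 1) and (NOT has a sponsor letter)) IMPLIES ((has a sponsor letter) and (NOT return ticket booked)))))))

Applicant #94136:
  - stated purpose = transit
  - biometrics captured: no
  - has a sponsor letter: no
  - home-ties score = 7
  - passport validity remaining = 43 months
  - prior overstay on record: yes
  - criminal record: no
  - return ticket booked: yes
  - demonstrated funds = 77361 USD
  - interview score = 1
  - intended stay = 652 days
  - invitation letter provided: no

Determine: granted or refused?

Atomic conditions:
  passport validity remaining ≤ 15 months: 43 ≤ 15 is false
  stated purpose = business: transit == business is false
  NOT invitation letter provided: no → true
  prior overstay on record: yes → true
  interview score < 3: 1 < 3 is true
  home-ties score ≥ 1: 7 ≥ 1 is true
  demonstrated funds > 236897 USD: 77361 > 236897 is false
  NOT has a sponsor letter: no → true
  biometrics captured: no → false
  intended stay between 65 days and 456 days: 652 in [65, 456] is false
  NOT return ticket booked: yes → false
  criminal record: no → false
  interview score ≤ 1: 1 ≤ 1 is true
  has a sponsor letter: no → false
Combine:
[1.1.1] false AND false = false
[1.1] NOT false = true
[1.2] true AND true = true
[1.3] true AND true = true
[1.4] false OR true = true
[1] true AND true AND true AND true = true
[2.1.1.1.1] false AND false AND false AND false = false
[2.1.1.1] NOT false = true
[2.1.1.2.1] true AND true = true
[2.1.1.2.2] false AND false = false
[2.1.1.2] true → false = false
[2.1.1] true AND false = false
[2.1] NOT false = true
[2] NOT true = false
[root] exactly-one(true, false) = true
Overall: true → granted

Granted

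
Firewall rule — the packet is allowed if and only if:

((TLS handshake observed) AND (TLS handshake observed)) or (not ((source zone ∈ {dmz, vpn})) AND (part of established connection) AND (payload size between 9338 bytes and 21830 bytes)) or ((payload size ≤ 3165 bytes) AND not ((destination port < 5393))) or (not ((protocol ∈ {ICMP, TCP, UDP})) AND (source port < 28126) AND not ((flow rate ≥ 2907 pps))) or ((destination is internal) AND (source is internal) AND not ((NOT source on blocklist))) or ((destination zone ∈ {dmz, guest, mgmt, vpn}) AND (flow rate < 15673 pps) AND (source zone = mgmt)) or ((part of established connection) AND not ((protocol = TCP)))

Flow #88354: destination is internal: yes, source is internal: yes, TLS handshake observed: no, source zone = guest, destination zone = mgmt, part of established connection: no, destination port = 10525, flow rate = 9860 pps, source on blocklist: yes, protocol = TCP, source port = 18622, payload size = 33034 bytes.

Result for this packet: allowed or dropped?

Atomic conditions:
  TLS handshake observed: no → false
  source zone ∈ {dmz, vpn}: guest is not in the set → false
  part of established connection: no → false
  payload size between 9338 bytes and 21830 bytes: 33034 in [9338, 21830] is false
  payload size ≤ 3165 bytes: 33034 ≤ 3165 is false
  destination port < 5393: 10525 < 5393 is false
  protocol ∈ {ICMP, TCP, UDP}: TCP is in the set → true
  source port < 28126: 18622 < 28126 is true
  flow rate ≥ 2907 pps: 9860 ≥ 2907 is true
  destination is internal: yes → true
  source is internal: yes → true
  NOT source on blocklist: yes → false
  destination zone ∈ {dmz, guest, mgmt, vpn}: mgmt is in the set → true
  flow rate < 15673 pps: 9860 < 15673 is true
  source zone = mgmt: guest == mgmt is false
  protocol = TCP: TCP == TCP is true
Combine:
[1] false AND false = false
[2.1] NOT false = true
[2] true AND false AND false = false
[3.2] NOT false = true
[3] false AND true = false
[4.1] NOT true = false
[4.3] NOT true = false
[4] false AND true AND false = false
[5.3] NOT false = true
[5] true AND true AND true = true
[6] true AND true AND false = false
[7.2] NOT true = false
[7] false AND false = false
[root] false OR false OR false OR false OR true OR false OR false = true
Overall: true → allowed

Allowed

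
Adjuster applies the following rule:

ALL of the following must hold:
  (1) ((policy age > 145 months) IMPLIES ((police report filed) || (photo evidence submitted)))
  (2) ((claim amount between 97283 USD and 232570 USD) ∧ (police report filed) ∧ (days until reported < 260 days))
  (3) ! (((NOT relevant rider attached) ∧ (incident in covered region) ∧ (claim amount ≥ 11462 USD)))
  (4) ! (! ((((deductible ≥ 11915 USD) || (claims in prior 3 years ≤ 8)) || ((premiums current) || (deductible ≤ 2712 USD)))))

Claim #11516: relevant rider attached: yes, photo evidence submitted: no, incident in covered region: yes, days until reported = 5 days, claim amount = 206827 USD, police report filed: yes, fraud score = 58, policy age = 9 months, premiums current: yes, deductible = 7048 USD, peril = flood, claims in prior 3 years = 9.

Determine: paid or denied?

Atomic conditions:
  policy age > 145 months: 9 > 145 is false
  police report filed: yes → true
  photo evidence submitted: no → false
  claim amount between 97283 USD and 232570 USD: 206827 in [97283, 232570] is true
  days until reported < 260 days: 5 < 260 is true
  NOT relevant rider attached: yes → false
  incident in covered region: yes → true
  claim amount ≥ 11462 USD: 206827 ≥ 11462 is true
  deductible ≥ 11915 USD: 7048 ≥ 11915 is false
  claims in prior 3 years ≤ 8: 9 ≤ 8 is false
  premiums current: yes → true
  deductible ≤ 2712 USD: 7048 ≤ 2712 is false
Combine:
[1.2] true OR false = true
[1] false → true (antecedent false ⇒ implication holds) = true
[2] true AND true AND true = true
[3.1] false AND true AND true = false
[3] NOT false = true
[4.1.1.1] false OR false = false
[4.1.1.2] true OR false = true
[4.1.1] false OR true = true
[4.1] NOT true = false
[4] NOT false = true
[root] true AND true AND true AND true = true
Overall: true → paid

Paid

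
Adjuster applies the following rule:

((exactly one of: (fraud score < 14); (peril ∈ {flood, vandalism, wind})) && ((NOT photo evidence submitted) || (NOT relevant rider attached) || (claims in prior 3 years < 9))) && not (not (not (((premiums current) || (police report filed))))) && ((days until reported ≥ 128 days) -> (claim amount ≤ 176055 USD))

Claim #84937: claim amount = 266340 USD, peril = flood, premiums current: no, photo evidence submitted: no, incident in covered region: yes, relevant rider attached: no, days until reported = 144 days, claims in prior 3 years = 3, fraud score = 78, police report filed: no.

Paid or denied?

Denied

Atomic conditions:
  fraud score < 14: 78 < 14 is false
  peril ∈ {flood, vandalism, wind}: flood is in the set → true
  NOT photo evidence submitted: no → true
  NOT relevant rider attached: no → true
  claims in prior 3 years < 9: 3 < 9 is true
  premiums current: no → false
  police report filed: no → false
  days until reported ≥ 128 days: 144 ≥ 128 is true
  claim amount ≤ 176055 USD: 266340 ≤ 176055 is false
Combine:
[1.1] exactly-one(false, true) = true
[1.2] true OR true OR true = true
[1] true AND true = true
[2.1.1.1] false OR false = false
[2.1.1] NOT false = true
[2.1] NOT true = false
[2] NOT false = true
[3] true → false = false
[root] true AND true AND false = false
Overall: false → denied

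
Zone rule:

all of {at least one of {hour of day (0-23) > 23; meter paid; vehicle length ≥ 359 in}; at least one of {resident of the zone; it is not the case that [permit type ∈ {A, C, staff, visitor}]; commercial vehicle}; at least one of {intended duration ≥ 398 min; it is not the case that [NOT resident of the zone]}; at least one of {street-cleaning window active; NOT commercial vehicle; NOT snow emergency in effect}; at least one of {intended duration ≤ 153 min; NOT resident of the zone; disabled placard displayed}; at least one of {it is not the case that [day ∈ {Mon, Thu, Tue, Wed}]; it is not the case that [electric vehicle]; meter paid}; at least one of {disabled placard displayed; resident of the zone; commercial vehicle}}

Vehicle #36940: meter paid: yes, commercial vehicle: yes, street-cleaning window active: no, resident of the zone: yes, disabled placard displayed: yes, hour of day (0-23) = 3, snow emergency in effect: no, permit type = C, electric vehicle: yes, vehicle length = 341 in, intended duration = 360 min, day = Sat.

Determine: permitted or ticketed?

Atomic conditions:
  hour of day (0-23) > 23: 3 > 23 is false
  meter paid: yes → true
  vehicle length ≥ 359 in: 341 ≥ 359 is false
  resident of the zone: yes → true
  permit type ∈ {A, C, staff, visitor}: C is in the set → true
  commercial vehicle: yes → true
  intended duration ≥ 398 min: 360 ≥ 398 is false
  NOT resident of the zone: yes → false
  street-cleaning window active: no → false
  NOT commercial vehicle: yes → false
  NOT snow emergency in effect: no → true
  intended duration ≤ 153 min: 360 ≤ 153 is false
  disabled placard displayed: yes → true
  day ∈ {Mon, Thu, Tue, Wed}: Sat is not in the set → false
  electric vehicle: yes → true
Combine:
[1] false OR true OR false = true
[2.2] NOT true = false
[2] true OR false OR true = true
[3.2] NOT false = true
[3] false OR true = true
[4] false OR false OR true = true
[5] false OR false OR true = true
[6.1] NOT false = true
[6.2] NOT true = false
[6] true OR false OR true = true
[7] true OR true OR true = true
[root] true AND true AND true AND true AND true AND true AND true = true
Overall: true → permitted

Permitted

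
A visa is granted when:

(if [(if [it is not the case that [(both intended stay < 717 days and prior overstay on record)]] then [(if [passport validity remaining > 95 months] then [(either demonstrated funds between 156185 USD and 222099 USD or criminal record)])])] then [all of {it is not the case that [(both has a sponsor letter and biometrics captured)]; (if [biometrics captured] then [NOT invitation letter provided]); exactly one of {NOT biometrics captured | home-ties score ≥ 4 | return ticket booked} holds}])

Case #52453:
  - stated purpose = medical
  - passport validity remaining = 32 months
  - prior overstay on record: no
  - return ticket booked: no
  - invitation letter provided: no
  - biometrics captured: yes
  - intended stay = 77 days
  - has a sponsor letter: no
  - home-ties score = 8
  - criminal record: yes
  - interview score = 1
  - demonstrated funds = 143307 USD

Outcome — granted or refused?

Granted

Atomic conditions:
  intended stay < 717 days: 77 < 717 is true
  prior overstay on record: no → false
  passport validity remaining > 95 months: 32 > 95 is false
  demonstrated funds between 156185 USD and 222099 USD: 143307 in [156185, 222099] is false
  criminal record: yes → true
  has a sponsor letter: no → false
  biometrics captured: yes → true
  NOT invitation letter provided: no → true
  NOT biometrics captured: yes → false
  home-ties score ≥ 4: 8 ≥ 4 is true
  return ticket booked: no → false
Combine:
[1.1.1] true AND false = false
[1.1] NOT false = true
[1.2.2] false OR true = true
[1.2] false → true (antecedent false ⇒ implication holds) = true
[1] true → true = true
[2.1.1] false AND true = false
[2.1] NOT false = true
[2.2] true → true = true
[2.3] exactly-one(false, true, false) = true
[2] true AND true AND true = true
[root] true → true = true
Overall: true → granted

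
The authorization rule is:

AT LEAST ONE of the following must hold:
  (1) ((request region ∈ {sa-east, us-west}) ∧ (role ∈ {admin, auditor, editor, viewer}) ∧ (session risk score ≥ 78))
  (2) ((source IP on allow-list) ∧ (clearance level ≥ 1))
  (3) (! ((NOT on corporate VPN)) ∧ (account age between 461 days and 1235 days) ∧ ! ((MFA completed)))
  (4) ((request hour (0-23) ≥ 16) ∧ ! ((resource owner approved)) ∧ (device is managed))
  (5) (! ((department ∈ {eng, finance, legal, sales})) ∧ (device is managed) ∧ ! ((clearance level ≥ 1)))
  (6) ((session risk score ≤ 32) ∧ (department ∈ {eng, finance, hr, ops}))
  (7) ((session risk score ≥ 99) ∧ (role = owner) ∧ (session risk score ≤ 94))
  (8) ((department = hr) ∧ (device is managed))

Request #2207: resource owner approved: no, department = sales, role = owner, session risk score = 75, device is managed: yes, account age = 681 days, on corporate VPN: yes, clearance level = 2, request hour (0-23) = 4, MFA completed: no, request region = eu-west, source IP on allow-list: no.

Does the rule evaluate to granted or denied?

Granted

Atomic conditions:
  request region ∈ {sa-east, us-west}: eu-west is not in the set → false
  role ∈ {admin, auditor, editor, viewer}: owner is not in the set → false
  session risk score ≥ 78: 75 ≥ 78 is false
  source IP on allow-list: no → false
  clearance level ≥ 1: 2 ≥ 1 is true
  NOT on corporate VPN: yes → false
  account age between 461 days and 1235 days: 681 in [461, 1235] is true
  MFA completed: no → false
  request hour (0-23) ≥ 16: 4 ≥ 16 is false
  resource owner approved: no → false
  device is managed: yes → true
  department ∈ {eng, finance, legal, sales}: sales is in the set → true
  session risk score ≤ 32: 75 ≤ 32 is false
  department ∈ {eng, finance, hr, ops}: sales is not in the set → false
  session risk score ≥ 99: 75 ≥ 99 is false
  role = owner: owner == owner is true
  session risk score ≤ 94: 75 ≤ 94 is true
  department = hr: sales == hr is false
Combine:
[1] false AND false AND false = false
[2] false AND true = false
[3.1] NOT false = true
[3.3] NOT false = true
[3] true AND true AND true = true
[4.2] NOT false = true
[4] false AND true AND true = false
[5.1] NOT true = false
[5.3] NOT true = false
[5] false AND true AND false = false
[6] false AND false = false
[7] false AND true AND true = false
[8] false AND true = false
[root] false OR false OR true OR false OR false OR false OR false OR false = true
Overall: true → granted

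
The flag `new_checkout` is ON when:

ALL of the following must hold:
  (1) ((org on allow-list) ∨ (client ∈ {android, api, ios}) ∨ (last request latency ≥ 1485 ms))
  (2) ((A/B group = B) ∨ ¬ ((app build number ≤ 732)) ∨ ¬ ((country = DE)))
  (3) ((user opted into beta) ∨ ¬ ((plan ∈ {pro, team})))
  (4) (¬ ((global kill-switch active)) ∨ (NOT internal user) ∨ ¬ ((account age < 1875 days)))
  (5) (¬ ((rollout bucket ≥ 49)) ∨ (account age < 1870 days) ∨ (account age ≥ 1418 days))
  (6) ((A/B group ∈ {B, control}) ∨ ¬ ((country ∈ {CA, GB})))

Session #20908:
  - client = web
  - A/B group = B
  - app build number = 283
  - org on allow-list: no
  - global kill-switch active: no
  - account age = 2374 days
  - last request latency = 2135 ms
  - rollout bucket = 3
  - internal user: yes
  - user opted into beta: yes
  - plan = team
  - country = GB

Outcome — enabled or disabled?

Atomic conditions:
  org on allow-list: no → false
  client ∈ {android, api, ios}: web is not in the set → false
  last request latency ≥ 1485 ms: 2135 ≥ 1485 is true
  A/B group = B: B == B is true
  app build number ≤ 732: 283 ≤ 732 is true
  country = DE: GB == DE is false
  user opted into beta: yes → true
  plan ∈ {pro, team}: team is in the set → true
  global kill-switch active: no → false
  NOT internal user: yes → false
  account age < 1875 days: 2374 < 1875 is false
  rollout bucket ≥ 49: 3 ≥ 49 is false
  account age < 1870 days: 2374 < 1870 is false
  account age ≥ 1418 days: 2374 ≥ 1418 is true
  A/B group ∈ {B, control}: B is in the set → true
  country ∈ {CA, GB}: GB is in the set → true
Combine:
[1] false OR false OR true = true
[2.2] NOT true = false
[2.3] NOT false = true
[2] true OR false OR true = true
[3.2] NOT true = false
[3] true OR false = true
[4.1] NOT false = true
[4.3] NOT false = true
[4] true OR false OR true = true
[5.1] NOT false = true
[5] true OR false OR true = true
[6.2] NOT true = false
[6] true OR false = true
[root] true AND true AND true AND true AND true AND true = true
Overall: true → enabled

Enabled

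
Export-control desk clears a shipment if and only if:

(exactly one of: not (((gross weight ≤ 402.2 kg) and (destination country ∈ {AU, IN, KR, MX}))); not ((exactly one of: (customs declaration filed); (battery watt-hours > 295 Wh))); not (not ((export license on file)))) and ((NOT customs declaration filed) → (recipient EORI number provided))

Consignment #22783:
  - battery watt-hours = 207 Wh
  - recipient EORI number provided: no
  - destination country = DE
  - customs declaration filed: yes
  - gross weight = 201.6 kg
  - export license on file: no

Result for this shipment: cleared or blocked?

Cleared

Atomic conditions:
  gross weight ≤ 402.2 kg: 201.6 ≤ 402.2 is true
  destination country ∈ {AU, IN, KR, MX}: DE is not in the set → false
  customs declaration filed: yes → true
  battery watt-hours > 295 Wh: 207 > 295 is false
  export license on file: no → false
  NOT customs declaration filed: yes → false
  recipient EORI number provided: no → false
Combine:
[1.1.1] true AND false = false
[1.1] NOT false = true
[1.2.1] exactly-one(true, false) = true
[1.2] NOT true = false
[1.3.1] NOT false = true
[1.3] NOT true = false
[1] exactly-one(true, false, false) = true
[2] false → false (antecedent false ⇒ implication holds) = true
[root] true AND true = true
Overall: true → cleared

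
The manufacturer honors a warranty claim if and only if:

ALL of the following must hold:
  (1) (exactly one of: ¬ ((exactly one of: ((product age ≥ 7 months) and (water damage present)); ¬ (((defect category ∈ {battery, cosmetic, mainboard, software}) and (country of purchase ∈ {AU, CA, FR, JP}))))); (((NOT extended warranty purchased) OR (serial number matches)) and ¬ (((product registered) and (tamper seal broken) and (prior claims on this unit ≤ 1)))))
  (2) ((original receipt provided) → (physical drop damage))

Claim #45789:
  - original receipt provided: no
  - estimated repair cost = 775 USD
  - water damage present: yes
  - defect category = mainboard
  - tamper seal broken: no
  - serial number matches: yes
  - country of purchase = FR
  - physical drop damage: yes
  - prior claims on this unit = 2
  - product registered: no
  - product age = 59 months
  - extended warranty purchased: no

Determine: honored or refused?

Atomic conditions:
  product age ≥ 7 months: 59 ≥ 7 is true
  water damage present: yes → true
  defect category ∈ {battery, cosmetic, mainboard, software}: mainboard is in the set → true
  country of purchase ∈ {AU, CA, FR, JP}: FR is in the set → true
  NOT extended warranty purchased: no → true
  serial number matches: yes → true
  product registered: no → false
  tamper seal broken: no → false
  prior claims on this unit ≤ 1: 2 ≤ 1 is false
  original receipt provided: no → false
  physical drop damage: yes → true
Combine:
[1.1.1.1] true AND true = true
[1.1.1.2.1] true AND true = true
[1.1.1.2] NOT true = false
[1.1.1] exactly-one(true, false) = true
[1.1] NOT true = false
[1.2.1] true OR true = true
[1.2.2.1] false AND false AND false = false
[1.2.2] NOT false = true
[1.2] true AND true = true
[1] exactly-one(false, true) = true
[2] false → true (antecedent false ⇒ implication holds) = true
[root] true AND true = true
Overall: true → honored

Honored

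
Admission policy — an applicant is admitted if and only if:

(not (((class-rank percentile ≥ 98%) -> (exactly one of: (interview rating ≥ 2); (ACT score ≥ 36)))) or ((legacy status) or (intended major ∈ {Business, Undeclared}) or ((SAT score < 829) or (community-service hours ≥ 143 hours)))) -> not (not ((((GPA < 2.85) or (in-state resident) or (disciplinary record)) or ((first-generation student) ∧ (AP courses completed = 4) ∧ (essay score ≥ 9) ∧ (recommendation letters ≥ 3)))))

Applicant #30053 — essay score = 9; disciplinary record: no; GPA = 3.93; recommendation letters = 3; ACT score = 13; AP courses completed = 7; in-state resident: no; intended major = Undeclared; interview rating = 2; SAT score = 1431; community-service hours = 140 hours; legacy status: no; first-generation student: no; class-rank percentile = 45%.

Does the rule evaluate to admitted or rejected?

Atomic conditions:
  class-rank percentile ≥ 98%: 45 ≥ 98 is false
  interview rating ≥ 2: 2 ≥ 2 is true
  ACT score ≥ 36: 13 ≥ 36 is false
  legacy status: no → false
  intended major ∈ {Business, Undeclared}: Undeclared is in the set → true
  SAT score < 829: 1431 < 829 is false
  community-service hours ≥ 143 hours: 140 ≥ 143 is false
  GPA < 2.85: 3.93 < 2.85 is false
  in-state resident: no → false
  disciplinary record: no → false
  first-generation student: no → false
  AP courses completed = 4: 7 == 4 is false
  essay score ≥ 9: 9 ≥ 9 is true
  recommendation letters ≥ 3: 3 ≥ 3 is true
Combine:
[1.1.1.2] exactly-one(true, false) = true
[1.1.1] false → true (antecedent false ⇒ implication holds) = true
[1.1] NOT true = false
[1.2.3] false OR false = false
[1.2] false OR true OR false = true
[1] false OR true = true
[2.1.1.1] false OR false OR false = false
[2.1.1.2] false AND false AND true AND true = false
[2.1.1] false OR false = false
[2.1] NOT false = true
[2] NOT true = false
[root] true → false = false
Overall: false → rejected

Rejected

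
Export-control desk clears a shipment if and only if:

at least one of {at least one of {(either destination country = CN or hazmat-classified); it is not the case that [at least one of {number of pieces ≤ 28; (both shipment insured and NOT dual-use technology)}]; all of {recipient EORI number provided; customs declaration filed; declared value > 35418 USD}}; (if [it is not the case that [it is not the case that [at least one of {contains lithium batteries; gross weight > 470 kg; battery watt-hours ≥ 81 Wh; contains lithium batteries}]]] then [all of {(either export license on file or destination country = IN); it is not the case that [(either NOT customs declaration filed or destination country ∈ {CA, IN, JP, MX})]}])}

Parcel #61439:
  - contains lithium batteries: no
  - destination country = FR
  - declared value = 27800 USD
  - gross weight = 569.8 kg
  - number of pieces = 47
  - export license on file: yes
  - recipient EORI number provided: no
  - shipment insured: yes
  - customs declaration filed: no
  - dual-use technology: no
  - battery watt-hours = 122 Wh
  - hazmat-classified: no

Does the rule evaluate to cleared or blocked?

Blocked

Atomic conditions:
  destination country = CN: FR == CN is false
  hazmat-classified: no → false
  number of pieces ≤ 28: 47 ≤ 28 is false
  shipment insured: yes → true
  NOT dual-use technology: no → true
  recipient EORI number provided: no → false
  customs declaration filed: no → false
  declared value > 35418 USD: 27800 > 35418 is false
  contains lithium batteries: no → false
  gross weight > 470 kg: 569.8 > 470 is true
  battery watt-hours ≥ 81 Wh: 122 ≥ 81 is true
  export license on file: yes → true
  destination country = IN: FR == IN is false
  NOT customs declaration filed: no → true
  destination country ∈ {CA, IN, JP, MX}: FR is not in the set → false
Combine:
[1.1] false OR false = false
[1.2.1.2] true AND true = true
[1.2.1] false OR true = true
[1.2] NOT true = false
[1.3] false AND false AND false = false
[1] false OR false OR false = false
[2.1.1.1] false OR true OR true OR false = true
[2.1.1] NOT true = false
[2.1] NOT false = true
[2.2.1] true OR false = true
[2.2.2.1] true OR false = true
[2.2.2] NOT true = false
[2.2] true AND false = false
[2] true → false = false
[root] false OR false = false
Overall: false → blocked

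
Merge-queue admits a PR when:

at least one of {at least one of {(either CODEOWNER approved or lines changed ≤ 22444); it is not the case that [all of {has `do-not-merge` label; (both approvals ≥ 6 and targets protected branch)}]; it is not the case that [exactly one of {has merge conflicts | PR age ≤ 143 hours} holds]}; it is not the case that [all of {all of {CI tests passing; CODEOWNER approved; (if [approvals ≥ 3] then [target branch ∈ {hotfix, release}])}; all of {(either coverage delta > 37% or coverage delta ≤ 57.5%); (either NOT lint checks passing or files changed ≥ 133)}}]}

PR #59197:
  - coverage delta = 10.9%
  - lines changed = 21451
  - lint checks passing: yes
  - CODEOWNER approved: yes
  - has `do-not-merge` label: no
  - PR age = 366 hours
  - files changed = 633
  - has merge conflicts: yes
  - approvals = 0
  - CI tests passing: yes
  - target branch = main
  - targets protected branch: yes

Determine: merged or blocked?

Atomic conditions:
  CODEOWNER approved: yes → true
  lines changed ≤ 22444: 21451 ≤ 22444 is true
  has `do-not-merge` label: no → false
  approvals ≥ 6: 0 ≥ 6 is false
  targets protected branch: yes → true
  has merge conflicts: yes → true
  PR age ≤ 143 hours: 366 ≤ 143 is false
  CI tests passing: yes → true
  approvals ≥ 3: 0 ≥ 3 is false
  target branch ∈ {hotfix, release}: main is not in the set → false
  coverage delta > 37%: 10.9 > 37 is false
  coverage delta ≤ 57.5%: 10.9 ≤ 57.5 is true
  NOT lint checks passing: yes → false
  files changed ≥ 133: 633 ≥ 133 is true
Combine:
[1.1] true OR true = true
[1.2.1.2] false AND true = false
[1.2.1] false AND false = false
[1.2] NOT false = true
[1.3.1] exactly-one(true, false) = true
[1.3] NOT true = false
[1] true OR true OR false = true
[2.1.1.3] false → false (antecedent false ⇒ implication holds) = true
[2.1.1] true AND true AND true = true
[2.1.2.1] false OR true = true
[2.1.2.2] false OR true = true
[2.1.2] true AND true = true
[2.1] true AND true = true
[2] NOT true = false
[root] true OR false = true
Overall: true → merged

Merged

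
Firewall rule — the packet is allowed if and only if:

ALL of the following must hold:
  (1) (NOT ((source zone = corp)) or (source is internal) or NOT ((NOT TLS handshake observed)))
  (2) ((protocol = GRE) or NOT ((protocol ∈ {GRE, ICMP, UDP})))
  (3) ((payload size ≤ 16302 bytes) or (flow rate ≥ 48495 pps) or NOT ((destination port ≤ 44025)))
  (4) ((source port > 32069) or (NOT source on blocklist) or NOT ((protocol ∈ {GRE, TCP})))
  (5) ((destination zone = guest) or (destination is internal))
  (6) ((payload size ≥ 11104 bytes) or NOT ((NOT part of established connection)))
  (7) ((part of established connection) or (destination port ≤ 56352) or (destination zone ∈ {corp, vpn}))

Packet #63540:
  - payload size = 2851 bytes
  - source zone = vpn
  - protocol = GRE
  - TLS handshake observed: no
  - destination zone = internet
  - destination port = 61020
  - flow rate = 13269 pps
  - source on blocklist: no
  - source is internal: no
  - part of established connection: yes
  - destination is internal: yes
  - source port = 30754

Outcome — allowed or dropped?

Atomic conditions:
  source zone = corp: vpn == corp is false
  source is internal: no → false
  NOT TLS handshake observed: no → true
  protocol = GRE: GRE == GRE is true
  protocol ∈ {GRE, ICMP, UDP}: GRE is in the set → true
  payload size ≤ 16302 bytes: 2851 ≤ 16302 is true
  flow rate ≥ 48495 pps: 13269 ≥ 48495 is false
  destination port ≤ 44025: 61020 ≤ 44025 is false
  source port > 32069: 30754 > 32069 is false
  NOT source on blocklist: no → true
  protocol ∈ {GRE, TCP}: GRE is in the set → true
  destination zone = guest: internet == guest is false
  destination is internal: yes → true
  payload size ≥ 11104 bytes: 2851 ≥ 11104 is false
  NOT part of established connection: yes → false
  part of established connection: yes → true
  destination port ≤ 56352: 61020 ≤ 56352 is false
  destination zone ∈ {corp, vpn}: internet is not in the set → false
Combine:
[1.1] NOT false = true
[1.3] NOT true = false
[1] true OR false OR false = true
[2.2] NOT true = false
[2] true OR false = true
[3.3] NOT false = true
[3] true OR false OR true = true
[4.3] NOT true = false
[4] false OR true OR false = true
[5] false OR true = true
[6.2] NOT false = true
[6] false OR true = true
[7] true OR false OR false = true
[root] true AND true AND true AND true AND true AND true AND true = true
Overall: true → allowed

Allowed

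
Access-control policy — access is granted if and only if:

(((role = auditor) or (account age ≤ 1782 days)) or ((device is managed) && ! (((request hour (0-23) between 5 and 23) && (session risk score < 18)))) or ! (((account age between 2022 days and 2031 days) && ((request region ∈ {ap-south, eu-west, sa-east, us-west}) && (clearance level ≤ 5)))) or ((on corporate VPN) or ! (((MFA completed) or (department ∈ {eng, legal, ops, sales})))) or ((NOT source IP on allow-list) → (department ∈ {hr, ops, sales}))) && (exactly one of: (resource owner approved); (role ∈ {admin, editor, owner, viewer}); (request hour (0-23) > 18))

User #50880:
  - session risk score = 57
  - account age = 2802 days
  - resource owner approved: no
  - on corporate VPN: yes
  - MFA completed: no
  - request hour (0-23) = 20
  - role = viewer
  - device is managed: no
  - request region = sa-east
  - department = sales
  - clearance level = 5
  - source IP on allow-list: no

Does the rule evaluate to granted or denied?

Denied

Atomic conditions:
  role = auditor: viewer == auditor is false
  account age ≤ 1782 days: 2802 ≤ 1782 is false
  device is managed: no → false
  request hour (0-23) between 5 and 23: 20 in [5, 23] is true
  session risk score < 18: 57 < 18 is false
  account age between 2022 days and 2031 days: 2802 in [2022, 2031] is false
  request region ∈ {ap-south, eu-west, sa-east, us-west}: sa-east is in the set → true
  clearance level ≤ 5: 5 ≤ 5 is true
  on corporate VPN: yes → true
  MFA completed: no → false
  department ∈ {eng, legal, ops, sales}: sales is in the set → true
  NOT source IP on allow-list: no → true
  department ∈ {hr, ops, sales}: sales is in the set → true
  resource owner approved: no → false
  role ∈ {admin, editor, owner, viewer}: viewer is in the set → true
  request hour (0-23) > 18: 20 > 18 is true
Combine:
[1.1] false OR false = false
[1.2.2.1] true AND false = false
[1.2.2] NOT false = true
[1.2] false AND true = false
[1.3.1.2] true AND true = true
[1.3.1] false AND true = false
[1.3] NOT false = true
[1.4.2.1] false OR true = true
[1.4.2] NOT true = false
[1.4] true OR false = true
[1.5] true → true = true
[1] false OR false OR true OR true OR true = true
[2] exactly-one(false, true, true) = false
[root] true AND false = false
Overall: false → denied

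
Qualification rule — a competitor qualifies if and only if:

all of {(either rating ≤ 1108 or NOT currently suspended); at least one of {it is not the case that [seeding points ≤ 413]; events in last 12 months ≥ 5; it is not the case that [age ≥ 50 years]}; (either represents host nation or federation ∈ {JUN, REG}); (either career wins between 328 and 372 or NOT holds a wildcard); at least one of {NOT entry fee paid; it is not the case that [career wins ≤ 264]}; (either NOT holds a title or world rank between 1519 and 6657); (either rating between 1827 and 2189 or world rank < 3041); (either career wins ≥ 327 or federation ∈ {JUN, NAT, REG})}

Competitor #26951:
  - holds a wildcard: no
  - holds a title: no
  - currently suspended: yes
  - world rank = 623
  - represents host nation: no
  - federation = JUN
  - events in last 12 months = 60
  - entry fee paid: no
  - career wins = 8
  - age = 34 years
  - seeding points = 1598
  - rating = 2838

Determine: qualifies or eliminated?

Eliminated

Atomic conditions:
  rating ≤ 1108: 2838 ≤ 1108 is false
  NOT currently suspended: yes → false
  seeding points ≤ 413: 1598 ≤ 413 is false
  events in last 12 months ≥ 5: 60 ≥ 5 is true
  age ≥ 50 years: 34 ≥ 50 is false
  represents host nation: no → false
  federation ∈ {JUN, REG}: JUN is in the set → true
  career wins between 328 and 372: 8 in [328, 372] is false
  NOT holds a wildcard: no → true
  NOT entry fee paid: no → true
  career wins ≤ 264: 8 ≤ 264 is true
  NOT holds a title: no → true
  world rank between 1519 and 6657: 623 in [1519, 6657] is false
  rating between 1827 and 2189: 2838 in [1827, 2189] is false
  world rank < 3041: 623 < 3041 is true
  career wins ≥ 327: 8 ≥ 327 is false
  federation ∈ {JUN, NAT, REG}: JUN is in the set → true
Combine:
[1] false OR false = false
[2.1] NOT false = true
[2.3] NOT false = true
[2] true OR true OR true = true
[3] false OR true = true
[4] false OR true = true
[5.2] NOT true = false
[5] true OR false = true
[6] true OR false = true
[7] false OR true = true
[8] false OR true = true
[root] false AND true AND true AND true AND true AND true AND true AND true = false
Overall: false → eliminated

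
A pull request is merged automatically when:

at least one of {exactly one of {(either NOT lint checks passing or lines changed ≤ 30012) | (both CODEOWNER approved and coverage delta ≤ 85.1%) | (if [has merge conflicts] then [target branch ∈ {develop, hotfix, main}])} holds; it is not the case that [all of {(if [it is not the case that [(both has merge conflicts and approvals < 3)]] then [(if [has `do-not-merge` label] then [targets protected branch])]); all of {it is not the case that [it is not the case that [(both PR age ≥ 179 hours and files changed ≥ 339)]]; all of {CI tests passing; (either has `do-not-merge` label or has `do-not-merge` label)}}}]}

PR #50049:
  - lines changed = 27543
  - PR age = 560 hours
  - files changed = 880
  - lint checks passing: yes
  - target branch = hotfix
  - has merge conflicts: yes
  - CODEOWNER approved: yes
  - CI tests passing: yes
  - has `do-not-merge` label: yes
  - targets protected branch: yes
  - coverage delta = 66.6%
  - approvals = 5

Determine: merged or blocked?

Atomic conditions:
  NOT lint checks passing: yes → false
  lines changed ≤ 30012: 27543 ≤ 30012 is true
  CODEOWNER approved: yes → true
  coverage delta ≤ 85.1%: 66.6 ≤ 85.1 is true
  has merge conflicts: yes → true
  target branch ∈ {develop, hotfix, main}: hotfix is in the set → true
  approvals < 3: 5 < 3 is false
  has `do-not-merge` label: yes → true
  targets protected branch: yes → true
  PR age ≥ 179 hours: 560 ≥ 179 is true
  files changed ≥ 339: 880 ≥ 339 is true
  CI tests passing: yes → true
Combine:
[1.1] false OR true = true
[1.2] true AND true = true
[1.3] true → true = true
[1] exactly-one(true, true, true) = false
[2.1.1.1.1] true AND false = false
[2.1.1.1] NOT false = true
[2.1.1.2] true → true = true
[2.1.1] true → true = true
[2.1.2.1.1.1] true AND true = true
[2.1.2.1.1] NOT true = false
[2.1.2.1] NOT false = true
[2.1.2.2.2] true OR true = true
[2.1.2.2] true AND true = true
[2.1.2] true AND true = true
[2.1] true AND true = true
[2] NOT true = false
[root] false OR false = false
Overall: false → blocked

Blocked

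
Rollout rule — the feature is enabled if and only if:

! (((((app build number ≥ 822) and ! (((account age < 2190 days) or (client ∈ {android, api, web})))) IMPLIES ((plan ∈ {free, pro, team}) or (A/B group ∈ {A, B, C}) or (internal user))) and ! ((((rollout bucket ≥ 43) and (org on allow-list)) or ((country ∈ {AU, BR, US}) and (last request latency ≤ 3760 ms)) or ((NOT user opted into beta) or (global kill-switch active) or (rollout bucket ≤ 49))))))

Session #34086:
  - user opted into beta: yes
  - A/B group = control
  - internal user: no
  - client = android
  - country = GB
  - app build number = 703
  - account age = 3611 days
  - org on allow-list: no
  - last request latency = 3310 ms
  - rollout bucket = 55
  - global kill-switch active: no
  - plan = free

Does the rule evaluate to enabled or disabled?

Disabled

Atomic conditions:
  app build number ≥ 822: 703 ≥ 822 is false
  account age < 2190 days: 3611 < 2190 is false
  client ∈ {android, api, web}: android is in the set → true
  plan ∈ {free, pro, team}: free is in the set → true
  A/B group ∈ {A, B, C}: control is not in the set → false
  internal user: no → false
  rollout bucket ≥ 43: 55 ≥ 43 is true
  org on allow-list: no → false
  country ∈ {AU, BR, US}: GB is not in the set → false
  last request latency ≤ 3760 ms: 3310 ≤ 3760 is true
  NOT user opted into beta: yes → false
  global kill-switch active: no → false
  rollout bucket ≤ 49: 55 ≤ 49 is false
Combine:
[1.1.1.2.1] false OR true = true
[1.1.1.2] NOT true = false
[1.1.1] false AND false = false
[1.1.2] true OR false OR false = true
[1.1] false → true (antecedent false ⇒ implication holds) = true
[1.2.1.1] true AND false = false
[1.2.1.2] false AND true = false
[1.2.1.3] false OR false OR false = false
[1.2.1] false OR false OR false = false
[1.2] NOT false = true
[1] true AND true = true
[root] NOT true = false
Overall: false → disabled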